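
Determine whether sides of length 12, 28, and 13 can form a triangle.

Check the triangle inequality: 12 + 13 = 25 ≤ 28.
Since the sum of two sides does not exceed the third, no triangle can be formed.

No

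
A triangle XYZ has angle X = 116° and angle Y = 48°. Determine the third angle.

The interior angles sum to 180°: angle Z = 180 - 116 - 48 = 16°.
The triangle is obtuse (angles 116°, 48°, 16°).

16 degrees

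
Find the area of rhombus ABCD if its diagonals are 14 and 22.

Area = (14 * 22) / 2 = 308 / 2 = 154

154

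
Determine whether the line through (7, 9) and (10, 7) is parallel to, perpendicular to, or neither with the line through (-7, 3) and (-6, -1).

Slope of line 1: m1 = (7 - 9)/(10 - 7) = -2/3 = -2/3
Slope of line 2: m2 = (-1 - 3)/(-6 - -7) = -4/1 = -4
m1 != m2 and m1*m2 = 8/3 != -1. Neither.

Neither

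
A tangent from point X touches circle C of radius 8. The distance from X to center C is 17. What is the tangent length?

Let T be the point of tangency. Then CT ⊥ XT (radius ⊥ tangent).
In right triangle CTX: CX² = CT² + XT²
17² = 8² + XT²
XT² = 225, XT = 15

15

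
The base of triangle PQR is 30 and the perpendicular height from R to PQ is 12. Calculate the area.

Area = (1/2)(30)(12) = 180

180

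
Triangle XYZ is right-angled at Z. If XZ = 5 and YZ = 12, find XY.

By the Pythagorean theorem: XY^2 = XZ^2 + YZ^2
XY^2 = 5^2 + 12^2 = 25 + 144 = 169
XY = sqrt(169) = 13

13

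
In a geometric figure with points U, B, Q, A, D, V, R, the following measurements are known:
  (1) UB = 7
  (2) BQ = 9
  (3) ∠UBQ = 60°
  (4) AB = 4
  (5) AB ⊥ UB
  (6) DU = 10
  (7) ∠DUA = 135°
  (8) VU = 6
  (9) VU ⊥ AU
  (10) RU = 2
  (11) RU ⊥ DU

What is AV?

Step 1: By the law of cosines on triangle UBA: UA² = 7² + 4² − 2·7·4·cos(90°) = 65, so UA = √65.
Step 2: By the law of cosines on triangle AUV: AV² = √65² + 6² − 2·√65·6·cos(90°) = 101, so AV = √101.

Therefore, the length of AV = √101.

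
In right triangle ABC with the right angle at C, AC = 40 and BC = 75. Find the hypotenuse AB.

AB = sqrt(40^2 + 75^2) = sqrt(7225) = 85

85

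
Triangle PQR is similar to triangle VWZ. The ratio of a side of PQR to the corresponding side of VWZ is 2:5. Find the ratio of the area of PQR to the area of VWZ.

The ratio of areas of similar triangles equals the square of the side ratio.
Side ratio = 2:5
Area ratio = (2/5)^2 = 4/25 = 4:25

4:25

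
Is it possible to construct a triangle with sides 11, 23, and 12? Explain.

Check the triangle inequality: 11 + 12 = 23 ≤ 23.
Since the sum of two sides does not exceed the third, no triangle can be formed.

No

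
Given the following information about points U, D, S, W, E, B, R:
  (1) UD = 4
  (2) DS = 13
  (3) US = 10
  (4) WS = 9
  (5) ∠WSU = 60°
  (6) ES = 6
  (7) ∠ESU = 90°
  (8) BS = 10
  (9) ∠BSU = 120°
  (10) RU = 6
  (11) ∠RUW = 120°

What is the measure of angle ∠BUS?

Step 1: By the law of cosines on triangle USB: UB² = 10² + 10² − 2·10·10·cos(120°) = 300, so UB = 10·√3.
Step 2: By the inverse law of cosines on triangle BUS: cos(∠BUS) = ((10·√3)² + 10² − 10²) / (2·10·√3·10) = 300/346.41 = 0.866, so ∠BUS = 30°.

Therefore, the measure of angle ∠BUS = 30°.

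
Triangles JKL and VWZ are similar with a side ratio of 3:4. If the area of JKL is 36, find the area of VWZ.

The ratio of areas of similar triangles = (side ratio)^2.
Side ratio = 3:4, so area ratio = 9:16.
Area of VWZ / Area of JKL = 16/9
Area of VWZ = 36 * 16/9 = 64

64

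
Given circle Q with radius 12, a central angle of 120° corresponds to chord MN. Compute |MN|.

Drop a perpendicular from the center to the chord, bisecting both the chord and the central angle.
Each half-chord = r sin(θ/2) = 12 sin(60°).
The full chord = 2 × 12 × sin(60°) = 12*sqrt(3).

12*sqrt(3)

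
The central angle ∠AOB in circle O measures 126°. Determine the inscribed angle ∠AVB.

By the inscribed angle theorem, the inscribed angle is half the central angle.
Inscribed angle = 126° / 2 = 63°

63°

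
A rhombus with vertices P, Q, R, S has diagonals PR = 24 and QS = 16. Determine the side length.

In a rhombus, the diagonals bisect each other perpendicularly, creating four congruent right triangles.
Each triangle has legs 12 (half of 24) and 8 (half of 16).
The hypotenuse of each right triangle is a side of the rhombus:
side = sqrt(12^2 + 8^2) = sqrt(208) = 4*sqrt(13)

4*sqrt(13)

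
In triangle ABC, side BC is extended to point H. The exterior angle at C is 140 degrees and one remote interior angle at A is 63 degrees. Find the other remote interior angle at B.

By the exterior angle theorem: exterior angle = sum of remote interior angles.
140 = 63 + angle B
angle B = 140 - 63 = 77 degrees

77 degrees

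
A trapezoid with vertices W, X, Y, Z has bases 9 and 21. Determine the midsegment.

The midsegment (median) of a trapezoid connects the midpoints of the non-parallel sides.
Its length is the average of the two bases: (9 + 21) / 2 = 15.

15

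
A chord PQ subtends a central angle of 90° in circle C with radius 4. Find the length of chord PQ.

Chord length = 2r sin(θ/2)
= 2 × 4 × sin(90°/2)
= 2 × 4 × sin(45°)
= 4*sqrt(2)

4*sqrt(2)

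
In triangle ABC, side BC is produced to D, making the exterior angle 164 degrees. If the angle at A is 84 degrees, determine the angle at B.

angle B = 164 - 84 = 80 degrees (exterior angle theorem).

80 degrees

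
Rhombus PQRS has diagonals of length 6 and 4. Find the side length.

Half-diagonals are 3 and 2. side = sqrt(3^2 + 2^2) = sqrt(13)

sqrt(13)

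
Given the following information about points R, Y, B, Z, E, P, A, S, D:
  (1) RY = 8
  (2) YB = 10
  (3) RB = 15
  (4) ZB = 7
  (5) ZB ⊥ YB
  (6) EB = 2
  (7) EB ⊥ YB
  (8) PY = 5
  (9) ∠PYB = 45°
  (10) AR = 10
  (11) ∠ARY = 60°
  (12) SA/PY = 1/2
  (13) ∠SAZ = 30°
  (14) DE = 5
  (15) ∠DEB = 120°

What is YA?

Step 1: By the law of cosines on triangle YRA: YA² = 8² + 10² − 2·8·10·cos(60°) = 84, so YA = 2·√21.

Therefore, the length of YA = 2·√21.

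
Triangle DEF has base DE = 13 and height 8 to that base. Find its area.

Area = (1/2)(13)(8) = 52

52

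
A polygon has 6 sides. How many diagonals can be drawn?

Total line segments between 6 vertices = C(6,2) = 15.
Subtract the 6 sides: 15 - 6 = 9 diagonals.

9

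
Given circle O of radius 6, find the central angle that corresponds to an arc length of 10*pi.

The full circumference is 2πr = 12*pi.
The arc is 10*pi / 12*pi = 5/6 of the full circle.
So the central angle = 5/6 × 360° = 300°.

300°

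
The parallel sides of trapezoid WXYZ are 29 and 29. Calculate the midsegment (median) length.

The midsegment (median) of a trapezoid connects the midpoints of the non-parallel sides.
Its length is the average of the two bases: (29 + 29) / 2 = 29.

29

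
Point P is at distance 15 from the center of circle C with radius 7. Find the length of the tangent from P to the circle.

tangent = √(d² - r²) = √(15² - 7²) = √(225 - 49) = √176 = 4*sqrt(11)

4*sqrt(11)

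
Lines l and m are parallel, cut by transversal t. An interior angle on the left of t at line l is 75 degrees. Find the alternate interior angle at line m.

Alternate interior angles are equal: 75 degrees.

75 degrees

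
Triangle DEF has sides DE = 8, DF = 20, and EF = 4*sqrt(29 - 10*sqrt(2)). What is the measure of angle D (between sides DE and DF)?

When all three sides of a triangle are known, the law of cosines can be rearranged to find any angle.
cos(C) = (a² + b² - c²) / (2ab) gives cos(D) = sqrt(2)/2.
Taking the inverse cosine: D = 45°.

45°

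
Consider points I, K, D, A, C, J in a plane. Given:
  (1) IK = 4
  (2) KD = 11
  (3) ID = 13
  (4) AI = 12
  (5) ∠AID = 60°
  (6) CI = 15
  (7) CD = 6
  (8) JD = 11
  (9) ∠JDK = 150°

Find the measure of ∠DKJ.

Step 1: By the law of cosines on triangle KDJ: KJ² = 11² + 11² − 2·11·11·cos(150°) = 451.58, so KJ ≈ 21.25.
Step 2: By the inverse law of cosines on triangle DKJ: cos(∠DKJ) = (11² + 21.25² − 11²) / (2·11·21.25) = 451.58/467.51 = 0.9659, so ∠DKJ = 15°.

Therefore, the measure of angle ∠DKJ = 15°.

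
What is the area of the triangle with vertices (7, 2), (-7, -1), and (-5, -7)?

The Shoelace formula computes the area from vertex coordinates by summing cross products.
For vertices (7,2), (-7,-1), (-5,-7):
Signed sum = 7*-1 - -7*2 + -7*-7 - -5*-1 + -5*2 - 7*-7
= 7 + 44 + 39 = 90
Area = (1/2)|90| = 45.

45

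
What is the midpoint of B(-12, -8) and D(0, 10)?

The midpoint is the point halfway along the segment.
Move half the horizontal distance: -12 + (0 - -12)/2 = -12 + 12/2 = -6
Move half the vertical distance: -8 + (10 - -8)/2 = -8 + 18/2 = 1
Midpoint = (-6, 1)

(-6, 1)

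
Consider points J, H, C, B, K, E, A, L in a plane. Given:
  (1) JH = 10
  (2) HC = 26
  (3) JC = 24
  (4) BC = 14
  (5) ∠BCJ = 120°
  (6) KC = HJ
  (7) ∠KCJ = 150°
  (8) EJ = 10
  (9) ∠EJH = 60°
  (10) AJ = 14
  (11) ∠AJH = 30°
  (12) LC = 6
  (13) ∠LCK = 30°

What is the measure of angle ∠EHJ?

Step 1: By the law of cosines on triangle HJE: HE² = 10² + 10² − 2·10·10·cos(60°) = 100, so HE = 10.
Step 2: By the inverse law of cosines on triangle EHJ: cos(∠EHJ) = (10² + 10² − 10²) / (2·10·10) = 100/200 = 0.5, so ∠EHJ = 60°.

Therefore, the measure of angle ∠EHJ = 60°.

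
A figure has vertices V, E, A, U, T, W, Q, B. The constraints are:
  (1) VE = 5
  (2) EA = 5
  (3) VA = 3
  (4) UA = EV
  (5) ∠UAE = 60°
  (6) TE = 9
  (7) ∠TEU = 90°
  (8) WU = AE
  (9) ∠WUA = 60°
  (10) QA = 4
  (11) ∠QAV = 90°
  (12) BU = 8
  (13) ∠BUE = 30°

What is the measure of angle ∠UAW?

From the given relations: UA = EV = 5; WU = AE = 5.
Step 1: By the law of cosines on triangle AUW: AW² = 5² + 5² − 2·5·5·cos(60°) = 25, so AW = 5.
Step 2: By the inverse law of cosines on triangle UAW: cos(∠UAW) = (5² + 5² − 5²) / (2·5·5) = 25/50 = 0.5, so ∠UAW = 60°.

Therefore, the measure of angle ∠UAW = 60°.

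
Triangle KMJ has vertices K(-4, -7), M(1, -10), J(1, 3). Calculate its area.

The Shoelace formula computes the area from vertex coordinates by summing cross products.
For vertices (-4,-7), (1,-10), (1,3):
Signed sum = -4*-10 - 1*-7 + 1*3 - 1*-10 + 1*-7 - -4*3
= 47 + 13 + 5 = 65
Area = (1/2)|65| = 65/2.

65/2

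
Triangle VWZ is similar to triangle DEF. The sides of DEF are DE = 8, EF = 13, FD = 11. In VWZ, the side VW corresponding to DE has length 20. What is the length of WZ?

k = 20/8 = 5/2. WZ = 5/2 * 13 = 65/2.

65/2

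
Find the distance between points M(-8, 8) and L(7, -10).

d = sqrt((15)^2 + (-18)^2) = sqrt(549) = 3*sqrt(61)

3*sqrt(61)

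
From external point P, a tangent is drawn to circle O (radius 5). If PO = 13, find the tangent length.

tangent = √(d² - r²) = √(13² - 5²) = √(169 - 25) = √144 = 12

12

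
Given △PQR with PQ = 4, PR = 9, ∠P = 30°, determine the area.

Area = (1/2) * PQ * PR * sin(P)
Area = (1/2) * 4 * 9 * sin(30°)
Area = (1/2) * 4 * 9 * 1/2
Area = 9

9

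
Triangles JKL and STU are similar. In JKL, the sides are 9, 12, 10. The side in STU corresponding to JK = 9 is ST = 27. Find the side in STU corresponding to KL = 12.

Since the triangles are similar, the ratio of corresponding sides is constant.
Scale factor k = ST / JK = 27 / 9 = 3
TU = k * KL = 3 * 12 = 36

36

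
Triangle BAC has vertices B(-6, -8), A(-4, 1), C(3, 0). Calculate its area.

The Shoelace formula computes the area from vertex coordinates by summing cross products.
For vertices (-6,-8), (-4,1), (3,0):
Signed sum = -6*1 - -4*-8 + -4*0 - 3*1 + 3*-8 - -6*0
= -38 + -3 + -24 = -65
Area = (1/2)|-65| = 65/2.

65/2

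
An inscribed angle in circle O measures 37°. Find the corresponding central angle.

The inscribed angle theorem states that a central angle is always twice any inscribed angle that subtends the same arc.
Since the inscribed angle is 37°, the central angle = 2 × 37° = 74°.

74°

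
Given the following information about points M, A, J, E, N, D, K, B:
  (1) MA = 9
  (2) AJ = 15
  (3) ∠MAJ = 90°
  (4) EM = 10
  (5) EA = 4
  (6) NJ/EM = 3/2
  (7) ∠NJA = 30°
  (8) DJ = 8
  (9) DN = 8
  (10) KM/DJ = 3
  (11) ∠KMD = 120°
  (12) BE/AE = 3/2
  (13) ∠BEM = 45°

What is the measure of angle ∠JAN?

From the given relations: NJ = 3/2·EM = 3/2·10 = 15.
Step 1: By the law of cosines on triangle AJN: AN² = 15² + 15² − 2·15·15·cos(30°) = 60.29, so AN ≈ 7.76.
Step 2: By the inverse law of cosines on triangle JAN: cos(∠JAN) = (15² + 7.76² − 15²) / (2·15·7.76) = 60.29/232.94 = 0.2588, so ∠JAN = 75°.

Therefore, the measure of angle ∠JAN = 75°.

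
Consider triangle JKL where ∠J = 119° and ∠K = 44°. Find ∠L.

angle L = 180 - 119 - 44 = 17 degrees.

17 degrees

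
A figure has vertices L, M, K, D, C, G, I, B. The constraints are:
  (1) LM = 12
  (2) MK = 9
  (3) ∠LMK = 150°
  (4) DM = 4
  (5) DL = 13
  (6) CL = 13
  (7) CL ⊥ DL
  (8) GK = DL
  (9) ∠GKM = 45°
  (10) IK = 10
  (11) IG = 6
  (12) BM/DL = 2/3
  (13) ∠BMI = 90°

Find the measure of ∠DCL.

Step 1: By the law of cosines on triangle CLD: CD² = 13² + 13² − 2·13·13·cos(90°) = 338, so CD = 13·√2.
Step 2: By the inverse law of cosines on triangle DCL: cos(∠DCL) = ((13·√2)² + 13² − 13²) / (2·13·√2·13) = 338/478 = 0.7071, so ∠DCL = 45°.

Therefore, the measure of angle ∠DCL = 45°.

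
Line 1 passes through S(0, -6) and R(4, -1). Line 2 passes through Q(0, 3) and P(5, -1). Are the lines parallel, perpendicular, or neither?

Slope of line 1: m1 = (-1 - -6)/(4 - 0) = 5/4 = 5/4
Slope of line 2: m2 = (-1 - 3)/(5 - 0) = -4/5 = -4/5
m1 * m2 = -1, so perpendicular.

Perpendicular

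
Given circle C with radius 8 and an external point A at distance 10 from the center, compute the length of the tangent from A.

The tangent, radius, and line from the external point to the center form a right triangle.
The right angle is where the tangent meets the radius.
By the Pythagorean theorem: tangent² + 8² = 10²
tangent² = 100 - 64 = 36
tangent = 6

6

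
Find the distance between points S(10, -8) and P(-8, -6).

The horizontal distance is |-8 - 10| = 18 and the vertical distance is |-6 - -8| = 2.
By the Pythagorean theorem, d = sqrt(18^2 + 2^2) = sqrt(328) = 2*sqrt(82).

2*sqrt(82)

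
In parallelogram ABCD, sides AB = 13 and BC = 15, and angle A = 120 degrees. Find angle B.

Consecutive angles are supplementary: angle B = 180 - 120 = 60 degrees.

60 degrees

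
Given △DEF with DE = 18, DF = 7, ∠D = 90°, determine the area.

Area = (1/2) * DE * DF * sin(D)
Area = (1/2) * 18 * 7 * sin(90°)
Area = (1/2) * 18 * 7 * 1
Area = 63

63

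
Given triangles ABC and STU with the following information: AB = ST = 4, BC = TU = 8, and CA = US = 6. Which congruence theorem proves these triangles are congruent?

The given information provides:
AB = ST = 4, BC = TU = 8, and CA = US = 6
This matches the SSS congruence theorem.
All three pairs of corresponding sides are equal (Side-Side-Side).

SSS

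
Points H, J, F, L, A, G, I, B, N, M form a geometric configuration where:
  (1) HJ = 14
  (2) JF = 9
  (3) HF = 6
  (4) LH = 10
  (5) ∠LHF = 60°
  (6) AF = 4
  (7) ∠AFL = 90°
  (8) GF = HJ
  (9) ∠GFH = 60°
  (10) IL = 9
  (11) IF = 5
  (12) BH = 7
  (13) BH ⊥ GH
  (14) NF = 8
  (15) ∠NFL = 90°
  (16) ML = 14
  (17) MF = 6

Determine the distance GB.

From the given relations: GF = HJ = 14.
Step 1: By the law of cosines on triangle GFH: GH² = 14² + 6² − 2·14·6·cos(60°) = 148, so GH = 2·√37.
Step 2: By the law of cosines on triangle GHB: GB² = (2·√37)² + 7² − 2·2·√37·7·cos(90°) = 197, so GB = √197.

Therefore, the length of GB = √197.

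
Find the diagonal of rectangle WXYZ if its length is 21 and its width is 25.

A rectangle's diagonal splits it into two right triangles, with the diagonal as the hypotenuse.
By the Pythagorean theorem, d^2 = 21^2 + 25^2 = 1066.
Therefore d = sqrt(1066).

sqrt(1066)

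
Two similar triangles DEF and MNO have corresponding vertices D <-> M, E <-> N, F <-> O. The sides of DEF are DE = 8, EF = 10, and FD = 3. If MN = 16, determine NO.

Similar triangles have proportional sides. Setting up the proportion:
MN / DE = NO / EF
16 / 8 = NO / 10
NO = 10 * 16 / 8 = 20.

20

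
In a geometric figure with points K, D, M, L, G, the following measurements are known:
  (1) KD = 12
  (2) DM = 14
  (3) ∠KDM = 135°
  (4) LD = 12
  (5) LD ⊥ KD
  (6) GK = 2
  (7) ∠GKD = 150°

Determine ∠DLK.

Step 1: By the law of cosines on triangle LDK: LK² = 12² + 12² − 2·12·12·cos(90°) = 288, so LK = 12·√2.
Step 2: By the inverse law of cosines on triangle DLK: cos(∠DLK) = (12² + (12·√2)² − 12²) / (2·12·12·√2) = 288/407.29 = 0.7071, so ∠DLK = 45°.

Therefore, the measure of angle ∠DLK = 45°.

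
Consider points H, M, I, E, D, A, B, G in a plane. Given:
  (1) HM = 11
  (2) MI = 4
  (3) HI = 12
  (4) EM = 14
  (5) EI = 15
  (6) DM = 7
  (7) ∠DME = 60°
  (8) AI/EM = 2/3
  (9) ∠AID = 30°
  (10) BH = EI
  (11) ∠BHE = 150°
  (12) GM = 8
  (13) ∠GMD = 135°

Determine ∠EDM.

Step 1: By the law of cosines on triangle DME: DE² = 7² + 14² − 2·7·14·cos(60°) = 147, so DE = 7·√3.
Step 2: By the inverse law of cosines on triangle EDM: cos(∠EDM) = ((7·√3)² + 7² − 14²) / (2·7·√3·7) = 0/169.74 = 0, so ∠EDM = 90°.

Therefore, the measure of angle ∠EDM = 90°.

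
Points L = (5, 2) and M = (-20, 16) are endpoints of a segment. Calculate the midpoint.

M = ((x₁ + x₂)/2, (y₁ + y₂)/2)
= ((5 + -20)/2, (2 + 16)/2)
= (-15/2, 18/2) = (-15/2, 9)

(-15/2, 9)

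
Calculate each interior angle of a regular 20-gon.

Each interior angle of a regular n-gon is (n - 2) * 180 / n.
For n = 20: (20 - 2) * 180 / 20 = 3240/20 = 162 degrees.

162 degrees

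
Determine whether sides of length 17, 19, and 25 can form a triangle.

Sort the sides: 17, 19, 25.
It suffices to check that the sum of the two smallest exceeds the largest:
17 + 19 = 36 > 25. ✓
Yes, a valid triangle can be formed.

Yes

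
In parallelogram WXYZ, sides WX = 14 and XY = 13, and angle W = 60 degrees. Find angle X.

Opposite sides of a parallelogram are parallel, so consecutive angles form co-interior angles on a transversal.
Co-interior angles sum to 180°, giving angle X = 180 - 60 = 120 degrees.

120 degrees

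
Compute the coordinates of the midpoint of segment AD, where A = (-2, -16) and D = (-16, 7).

M = ((x₁ + x₂)/2, (y₁ + y₂)/2)
= ((-2 + -16)/2, (-16 + 7)/2)
= (-18/2, -9/2) = (-9, -9/2)

(-9, -9/2)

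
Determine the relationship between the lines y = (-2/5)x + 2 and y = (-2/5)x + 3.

Slope of line 1: m1 = -2/5
Slope of line 2: m2 = -2/5
Two lines are parallel if and only if they have equal slopes (or both are vertical).
Here m1 = m2 = -2/5, confirming the lines are parallel.

Parallel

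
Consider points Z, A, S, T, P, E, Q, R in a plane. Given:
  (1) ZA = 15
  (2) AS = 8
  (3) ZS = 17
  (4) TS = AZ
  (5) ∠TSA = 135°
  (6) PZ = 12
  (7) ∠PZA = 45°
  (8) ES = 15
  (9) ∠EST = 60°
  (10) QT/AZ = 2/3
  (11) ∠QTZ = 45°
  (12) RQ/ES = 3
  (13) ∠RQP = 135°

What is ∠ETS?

From the given relations: TS = AZ = 15.
Step 1: By the law of cosines on triangle TSE: TE² = 15² + 15² − 2·15·15·cos(60°) = 225, so TE = 15.
Step 2: By the inverse law of cosines on triangle ETS: cos(∠ETS) = (15² + 15² − 15²) / (2·15·15) = 225/450 = 0.5, so ∠ETS = 60°.

Therefore, the measure of angle ∠ETS = 60°.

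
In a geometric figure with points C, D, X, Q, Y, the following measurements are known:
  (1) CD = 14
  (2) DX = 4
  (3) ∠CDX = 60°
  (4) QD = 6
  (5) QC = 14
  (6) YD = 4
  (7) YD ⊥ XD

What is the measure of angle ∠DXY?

Step 1: By the law of cosines on triangle XDY: XY² = 4² + 4² − 2·4·4·cos(90°) = 32, so XY = 4·√2.
Step 2: By the inverse law of cosines on triangle DXY: cos(∠DXY) = (4² + (4·√2)² − 4²) / (2·4·4·√2) = 32/45.25 = 0.7071, so ∠DXY = 45°.

Therefore, the measure of angle ∠DXY = 45°.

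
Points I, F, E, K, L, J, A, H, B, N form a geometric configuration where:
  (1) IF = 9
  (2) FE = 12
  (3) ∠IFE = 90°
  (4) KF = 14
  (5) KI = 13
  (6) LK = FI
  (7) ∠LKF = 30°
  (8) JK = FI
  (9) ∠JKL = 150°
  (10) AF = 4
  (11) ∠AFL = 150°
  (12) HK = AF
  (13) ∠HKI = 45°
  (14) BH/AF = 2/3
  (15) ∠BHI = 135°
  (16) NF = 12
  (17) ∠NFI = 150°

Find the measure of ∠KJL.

From the given relations: JK = FI = 9; LK = FI = 9.
Step 1: By the law of cosines on triangle JKL: JL² = 9² + 9² − 2·9·9·cos(150°) = 302.3, so JL ≈ 17.39.
Step 2: By the inverse law of cosines on triangle KJL: cos(∠KJL) = (9² + 17.39² − 9²) / (2·9·17.39) = 302.3/312.96 = 0.9659, so ∠KJL = 15°.

Therefore, the measure of angle ∠KJL = 15°.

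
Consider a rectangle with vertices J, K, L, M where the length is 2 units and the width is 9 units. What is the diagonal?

Using the Pythagorean theorem:
d² = 2² + 9² = 4 + 81 = 85
d = sqrt(85)

sqrt(85)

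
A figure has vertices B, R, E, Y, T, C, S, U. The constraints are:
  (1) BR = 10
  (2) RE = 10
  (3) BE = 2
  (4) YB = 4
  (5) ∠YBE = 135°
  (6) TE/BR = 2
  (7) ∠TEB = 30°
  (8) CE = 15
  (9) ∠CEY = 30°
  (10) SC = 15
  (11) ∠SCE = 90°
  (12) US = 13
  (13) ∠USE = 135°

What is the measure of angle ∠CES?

Step 1: By the law of cosines on triangle ECS: ES² = 15² + 15² − 2·15·15·cos(90°) = 450, so ES = 15·√2.
Step 2: By the inverse law of cosines on triangle CES: cos(∠CES) = (15² + (15·√2)² − 15²) / (2·15·15·√2) = 450/636.4 = 0.7071, so ∠CES = 45°.

Therefore, the measure of angle ∠CES = 45°.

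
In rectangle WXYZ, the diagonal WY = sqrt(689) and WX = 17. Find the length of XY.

The diagonal of a rectangle forms a right triangle with the two sides.
Rearranging the Pythagorean theorem: missing side = sqrt(d^2 - known^2).
= sqrt(689 - 289) = sqrt(400) = 20.

20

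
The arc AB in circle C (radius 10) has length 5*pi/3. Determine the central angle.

θ = 360 × 5*pi/3 / (2π × 10) = 30° (rearranging arc length formula).

30°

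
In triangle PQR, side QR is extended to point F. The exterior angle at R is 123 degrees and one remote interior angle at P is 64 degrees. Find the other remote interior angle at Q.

angle Q = 123 - 64 = 59 degrees (exterior angle theorem).

59 degrees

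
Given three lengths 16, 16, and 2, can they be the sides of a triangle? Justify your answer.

Sort the sides: 2, 16, 16.
It suffices to check that the sum of the two smallest exceeds the largest:
2 + 16 = 18 > 16. ✓
Yes, a valid triangle can be formed.

Yes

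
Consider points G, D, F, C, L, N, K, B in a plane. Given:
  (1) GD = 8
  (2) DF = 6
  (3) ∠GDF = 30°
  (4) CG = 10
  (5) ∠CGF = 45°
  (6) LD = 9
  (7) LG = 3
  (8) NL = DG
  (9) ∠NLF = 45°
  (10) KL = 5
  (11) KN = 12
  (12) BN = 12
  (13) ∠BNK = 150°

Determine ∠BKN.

Step 1: By the law of cosines on triangle KNB: KB² = 12² + 12² − 2·12·12·cos(150°) = 537.42, so KB ≈ 23.18.
Step 2: By the inverse law of cosines on triangle BKN: cos(∠BKN) = (23.18² + 12² − 12²) / (2·23.18·12) = 537.42/556.37 = 0.9659, so ∠BKN = 15°.

Therefore, the measure of angle ∠BKN = 15°.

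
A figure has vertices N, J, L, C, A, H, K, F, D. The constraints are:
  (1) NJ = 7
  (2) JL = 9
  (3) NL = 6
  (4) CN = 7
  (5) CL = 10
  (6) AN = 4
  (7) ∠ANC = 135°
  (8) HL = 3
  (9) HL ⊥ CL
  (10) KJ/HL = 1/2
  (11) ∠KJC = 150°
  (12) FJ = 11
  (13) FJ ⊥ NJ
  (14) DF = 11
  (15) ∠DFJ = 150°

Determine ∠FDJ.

Step 1: By the law of cosines on triangle DFJ: DJ² = 11² + 11² − 2·11·11·cos(150°) = 451.58, so DJ ≈ 21.25.
Step 2: By the inverse law of cosines on triangle FDJ: cos(∠FDJ) = (11² + 21.25² − 11²) / (2·11·21.25) = 451.58/467.51 = 0.9659, so ∠FDJ = 15°.

Therefore, the measure of angle ∠FDJ = 15°.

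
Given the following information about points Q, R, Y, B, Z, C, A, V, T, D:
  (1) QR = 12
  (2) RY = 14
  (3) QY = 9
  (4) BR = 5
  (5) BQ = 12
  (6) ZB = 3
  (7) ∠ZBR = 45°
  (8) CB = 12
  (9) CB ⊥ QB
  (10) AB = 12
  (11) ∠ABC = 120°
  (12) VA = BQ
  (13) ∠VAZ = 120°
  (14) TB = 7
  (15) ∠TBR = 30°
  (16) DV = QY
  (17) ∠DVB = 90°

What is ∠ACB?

Step 1: By the law of cosines on triangle CBA: CA² = 12² + 12² − 2·12·12·cos(120°) = 432, so CA = 12·√3.
Step 2: By the inverse law of cosines on triangle ACB: cos(∠ACB) = ((12·√3)² + 12² − 12²) / (2·12·√3·12) = 432/498.83 = 0.866, so ∠ACB = 30°.

Therefore, the measure of angle ∠ACB = 30°.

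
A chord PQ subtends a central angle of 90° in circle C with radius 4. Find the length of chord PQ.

Chord = 2(4) sin(45°) = 4*sqrt(2)

4*sqrt(2)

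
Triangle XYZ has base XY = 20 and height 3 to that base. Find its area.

Area = (1/2) * base * height
Area = (1/2) * 20 * 3
Area = 30

30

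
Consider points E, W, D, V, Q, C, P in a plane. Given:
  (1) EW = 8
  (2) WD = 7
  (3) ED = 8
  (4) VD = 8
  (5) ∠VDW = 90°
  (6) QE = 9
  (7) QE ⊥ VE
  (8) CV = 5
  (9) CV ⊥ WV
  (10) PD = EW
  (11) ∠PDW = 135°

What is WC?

Step 1: By the law of cosines on triangle VDW: VW² = 8² + 7² − 2·8·7·cos(90°) = 113, so VW = √113.
Step 2: By the law of cosines on triangle WVC: WC² = √113² + 5² − 2·√113·5·cos(90°) = 138, so WC = √138.

Therefore, the length of WC = √138.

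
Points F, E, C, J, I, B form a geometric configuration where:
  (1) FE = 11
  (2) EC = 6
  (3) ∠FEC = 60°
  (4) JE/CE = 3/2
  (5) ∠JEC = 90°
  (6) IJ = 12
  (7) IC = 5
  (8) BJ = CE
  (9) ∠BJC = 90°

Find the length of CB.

From the given relations: JE = 3/2·CE = 3/2·6 = 9; BJ = CE = 6.
Step 1: By the law of cosines on triangle JEC: JC² = 9² + 6² − 2·9·6·cos(90°) = 117, so JC = 3·√13.
Step 2: By the law of cosines on triangle CJB: CB² = (3·√13)² + 6² − 2·3·√13·6·cos(90°) = 153, so CB = 3·√17.

Therefore, the length of CB = 3·√17.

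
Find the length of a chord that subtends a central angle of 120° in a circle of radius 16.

Chord = 2(16) sin(60°) = 16*sqrt(3)

16*sqrt(3)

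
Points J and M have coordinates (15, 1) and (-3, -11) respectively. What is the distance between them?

d = sqrt((-3 - 15)^2 + (-11 - 1)^2)
d = sqrt(-18^2 + -12^2)
d = sqrt(324 + 144)
d = sqrt(468) = 6*sqrt(13)

6*sqrt(13)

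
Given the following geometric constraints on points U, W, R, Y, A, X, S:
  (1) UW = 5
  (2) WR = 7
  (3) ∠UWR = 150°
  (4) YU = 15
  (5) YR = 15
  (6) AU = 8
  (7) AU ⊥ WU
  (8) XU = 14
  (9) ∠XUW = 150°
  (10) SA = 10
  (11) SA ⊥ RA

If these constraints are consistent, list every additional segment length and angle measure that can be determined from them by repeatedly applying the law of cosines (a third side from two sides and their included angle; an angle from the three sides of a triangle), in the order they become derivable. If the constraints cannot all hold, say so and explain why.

The constraints are consistent. Derivable facts, in order:
After 1 step:
- UR ≈ 11.6
- WA = √89
- WX ≈ 18.5
After 2 steps:
- ∠AWU = 57.99°
- ∠RUW = 17.56°
- ∠RUY = 67.25°
- ∠RYU = 45.51°
- ∠UAW = 32.01°
- ∠URW = 12.44°
- ∠URY = 67.25°
- ∠UWX = 22.23°
- ∠UXW = 7.77°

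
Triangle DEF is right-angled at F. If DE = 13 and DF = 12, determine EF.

By the Pythagorean theorem: EF^2 = DE^2 - DF^2
EF^2 = 13^2 - 12^2 = 169 - 144 = 25
EF = sqrt(25) = 5

5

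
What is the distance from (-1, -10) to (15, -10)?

The horizontal distance is |15 - -1| = 16 and the vertical distance is |-10 - -10| = 0.
By the Pythagorean theorem, d = sqrt(16^2 + 0^2) = sqrt(256) = 16.

16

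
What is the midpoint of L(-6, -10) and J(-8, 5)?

The midpoint is the point halfway along the segment.
Move half the horizontal distance: -6 + (-8 - -6)/2 = -6 + -2/2 = -7
Move half the vertical distance: -10 + (5 - -10)/2 = -10 + 15/2 = -5/2
Midpoint = (-7, -5/2)

(-7, -5/2)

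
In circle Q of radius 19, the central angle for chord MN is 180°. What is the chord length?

Drop a perpendicular from the center to the chord, bisecting both the chord and the central angle.
Each half-chord = r sin(θ/2) = 19 sin(90°).
The full chord = 2 × 19 × sin(90°) = 38.

38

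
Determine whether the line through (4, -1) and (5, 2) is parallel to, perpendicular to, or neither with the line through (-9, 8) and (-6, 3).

Slope of line 1: m1 = (2 - -1)/(5 - 4) = 3/1 = 3
Slope of line 2: m2 = (3 - 8)/(-6 - -9) = -5/3 = -5/3
For parallel lines we need equal slopes: 3 != -5/3.
For perpendicular lines we need m1*m2 = -1: (3)(-5/3) = -5 != -1.
Since neither condition holds, the lines are neither parallel nor perpendicular.

Neither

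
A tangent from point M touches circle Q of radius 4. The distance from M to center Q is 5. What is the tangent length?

Let T be the point of tangency. Then QT ⊥ MT (radius ⊥ tangent).
In right triangle QTM: QM² = QT² + MT²
5² = 4² + MT²
MT² = 9, MT = 3

3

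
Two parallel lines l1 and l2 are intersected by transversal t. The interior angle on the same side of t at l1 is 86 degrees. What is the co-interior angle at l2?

Co-interior angles sum to 180: 180 - 86 = 94 degrees.

94 degrees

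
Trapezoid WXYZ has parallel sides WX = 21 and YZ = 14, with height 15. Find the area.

Area = (21 + 14) * 15 / 2 = 525 / 2 = 525/2

525/2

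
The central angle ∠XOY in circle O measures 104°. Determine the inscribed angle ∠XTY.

Inscribed angle = 104° / 2 = 52° (inscribed angle theorem).

52°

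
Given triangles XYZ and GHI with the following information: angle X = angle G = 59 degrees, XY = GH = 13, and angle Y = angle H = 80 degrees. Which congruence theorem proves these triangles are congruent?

The given information provides:
angle X = angle G = 59 degrees, XY = GH = 13, and angle Y = angle H = 80 degrees
This matches the ASA congruence theorem.
Two pairs of corresponding angles and the included side are equal (Angle-Side-Angle).

ASA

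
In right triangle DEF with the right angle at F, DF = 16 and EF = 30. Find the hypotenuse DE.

In a right triangle, the square of the hypotenuse equals the sum of the squares of the two legs.
The legs are 16 and 30, so the hypotenuse = sqrt(256 + 900) = sqrt(1156) = 34.

34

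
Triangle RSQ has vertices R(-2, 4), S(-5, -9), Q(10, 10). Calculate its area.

Using the Shoelace formula for a triangle:
Area = (1/2)|x0(y1 - y2) + x1(y2 - y0) + x2(y0 - y1)|
Area = (1/2)|-2(-9 - 10) + -5(10 - 4) + 10(4 - -9)|
Area = (1/2)|38 + -30 + 130|
Area = (1/2)|138|
Area = (1/2)(138)
Area = 69

69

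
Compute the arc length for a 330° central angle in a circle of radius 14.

The full circumference is 2πr = 2π(14) = 28*pi.
The arc spans 330° out of 360°, which is a fraction of 11/12.
Arc length = 28*pi × 11/12 = 77*pi/3.

77*pi/3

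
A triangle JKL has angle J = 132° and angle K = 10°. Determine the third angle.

angle L = 180 - 132 - 10 = 38 degrees.

38 degrees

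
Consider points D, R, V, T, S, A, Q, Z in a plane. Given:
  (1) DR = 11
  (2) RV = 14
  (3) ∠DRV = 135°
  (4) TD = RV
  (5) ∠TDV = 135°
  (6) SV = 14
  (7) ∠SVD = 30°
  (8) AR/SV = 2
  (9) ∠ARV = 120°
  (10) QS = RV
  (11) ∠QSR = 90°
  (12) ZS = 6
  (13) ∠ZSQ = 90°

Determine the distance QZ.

From the given relations: QS = RV = 14.
Step 1: By the law of cosines on triangle QSZ: QZ² = 14² + 6² − 2·14·6·cos(90°) = 232, so QZ = 2·√58.

Therefore, the length of QZ = 2·√58.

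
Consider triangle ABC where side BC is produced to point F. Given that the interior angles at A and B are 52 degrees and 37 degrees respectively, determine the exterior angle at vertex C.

The interior angle at C is 180 - 52 - 37 = 91 degrees.
The exterior angle and interior angle at C are supplementary:
Exterior angle = 180 - 91 = 89 degrees.

89 degrees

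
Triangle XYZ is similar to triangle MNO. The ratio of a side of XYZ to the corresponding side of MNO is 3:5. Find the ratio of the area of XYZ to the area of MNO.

The ratio of areas of similar triangles equals the square of the side ratio.
Side ratio = 3:5
Area ratio = (3/5)^2 = 9/25 = 9:25

9:25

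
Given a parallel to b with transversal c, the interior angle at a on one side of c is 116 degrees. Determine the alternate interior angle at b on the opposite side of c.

Alternate interior angles are equal: 116 degrees.

116 degrees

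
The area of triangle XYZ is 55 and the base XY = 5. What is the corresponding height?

height = 2 * 55 / 5 = 22

22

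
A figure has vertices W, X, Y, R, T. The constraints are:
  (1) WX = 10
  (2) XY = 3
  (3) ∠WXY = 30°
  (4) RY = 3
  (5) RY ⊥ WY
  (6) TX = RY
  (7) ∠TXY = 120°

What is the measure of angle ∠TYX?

From the given relations: TX = RY = 3.
Step 1: By the law of cosines on triangle YXT: YT² = 3² + 3² − 2·3·3·cos(120°) = 27, so YT = 3·√3.
Step 2: By the inverse law of cosines on triangle TYX: cos(∠TYX) = ((3·√3)² + 3² − 3²) / (2·3·√3·3) = 27/31.18 = 0.866, so ∠TYX = 30°.

Therefore, the measure of angle ∠TYX = 30°.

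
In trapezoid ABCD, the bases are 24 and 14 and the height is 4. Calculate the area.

Area of a trapezoid = (base1 + base2) * height / 2
Area = (24 + 14) * 4 / 2
Area = 38 * 4 / 2
Area = 152 / 2
Area = 76

76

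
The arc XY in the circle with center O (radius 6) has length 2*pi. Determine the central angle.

θ = 360 × 2*pi / (2π × 6) = 60° (rearranging arc length formula).

60°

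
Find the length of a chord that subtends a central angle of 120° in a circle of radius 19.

Chord = 2(19) sin(60°) = 19*sqrt(3)

19*sqrt(3)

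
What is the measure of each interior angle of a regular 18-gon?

Each interior angle of a regular n-gon is (n - 2) * 180 / n.
For n = 18: (18 - 2) * 180 / 18 = 2880/18 = 160 degrees.

160 degrees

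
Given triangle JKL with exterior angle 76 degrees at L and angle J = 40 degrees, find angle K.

The exterior angle theorem states that an exterior angle equals the sum of the two non-adjacent interior angles.
So 76 = 40 + angle K, which gives angle K = 76 - 40 = 36 degrees.

36 degrees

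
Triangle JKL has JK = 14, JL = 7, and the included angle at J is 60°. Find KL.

Law of cosines: KL^2 = 14^2 + 7^2 - 2(14)(7)cos(60°) = 147, so KL = 7*sqrt(3).

7*sqrt(3)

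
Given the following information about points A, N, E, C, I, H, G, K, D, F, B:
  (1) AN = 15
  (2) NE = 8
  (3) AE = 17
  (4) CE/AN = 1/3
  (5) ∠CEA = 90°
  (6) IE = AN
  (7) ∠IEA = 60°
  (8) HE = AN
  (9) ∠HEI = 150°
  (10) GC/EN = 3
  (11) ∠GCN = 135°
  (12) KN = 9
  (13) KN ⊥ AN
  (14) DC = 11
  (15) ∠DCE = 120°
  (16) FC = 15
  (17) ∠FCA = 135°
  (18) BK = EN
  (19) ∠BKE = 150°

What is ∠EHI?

From the given relations: HE = AN = 15; IE = AN = 15.
Step 1: By the law of cosines on triangle HEI: HI² = 15² + 15² − 2·15·15·cos(150°) = 839.71, so HI ≈ 28.98.
Step 2: By the inverse law of cosines on triangle EHI: cos(∠EHI) = (15² + 28.98² − 15²) / (2·15·28.98) = 839.71/869.33 = 0.9659, so ∠EHI = 15°.

Therefore, the measure of angle ∠EHI = 15°.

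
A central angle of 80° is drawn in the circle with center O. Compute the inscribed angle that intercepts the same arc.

An inscribed angle intercepts an arc from a point on the circle, while the central angle intercepts the same arc from the center.
The inscribed angle is always half the central angle: 80° / 2 = 40°.

40°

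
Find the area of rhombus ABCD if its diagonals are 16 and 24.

Area = (16 * 24) / 2 = 384 / 2 = 192

192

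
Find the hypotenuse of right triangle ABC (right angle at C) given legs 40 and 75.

AB = sqrt(40^2 + 75^2) = sqrt(7225) = 85

85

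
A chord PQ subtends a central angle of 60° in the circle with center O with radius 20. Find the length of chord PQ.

Chord = 2(20) sin(30°) = 20

20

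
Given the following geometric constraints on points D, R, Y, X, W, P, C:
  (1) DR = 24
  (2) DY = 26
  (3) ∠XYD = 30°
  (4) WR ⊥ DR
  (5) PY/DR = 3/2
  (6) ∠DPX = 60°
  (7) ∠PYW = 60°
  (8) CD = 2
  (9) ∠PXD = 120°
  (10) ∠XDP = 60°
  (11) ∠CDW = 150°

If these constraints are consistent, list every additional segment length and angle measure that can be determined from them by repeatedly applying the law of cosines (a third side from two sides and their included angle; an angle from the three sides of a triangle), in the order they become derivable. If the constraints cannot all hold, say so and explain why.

These constraints are not satisfiable: (6), (9) and (10) are the three interior angles of triangle DPX, which must sum to 180°, but 60° + 120° + 60° = 240°. No planar figure meets all of them, so nothing further can be derived.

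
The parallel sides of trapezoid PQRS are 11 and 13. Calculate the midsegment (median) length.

The midsegment of a trapezoid = (base1 + base2) / 2
midsegment = (11 + 13) / 2
midsegment = 24 / 2
midsegment = 12

12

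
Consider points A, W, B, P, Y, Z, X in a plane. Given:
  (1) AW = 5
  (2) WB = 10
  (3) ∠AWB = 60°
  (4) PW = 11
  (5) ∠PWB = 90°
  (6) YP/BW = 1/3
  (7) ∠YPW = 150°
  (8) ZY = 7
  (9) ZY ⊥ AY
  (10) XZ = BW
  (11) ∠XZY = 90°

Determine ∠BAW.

Step 1: By the law of cosines on triangle AWB: AB² = 5² + 10² − 2·5·10·cos(60°) = 75, so AB = 5·√3.
Step 2: By the inverse law of cosines on triangle BAW: cos(∠BAW) = ((5·√3)² + 5² − 10²) / (2·5·√3·5) = 0/86.6 = 0, so ∠BAW = 90°.

Therefore, the measure of angle ∠BAW = 90°.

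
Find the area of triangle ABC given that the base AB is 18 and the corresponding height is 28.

A triangle's area is half the area of a rectangle with the same base and height.
Area = (1/2) * 18 * 28 = 252.

252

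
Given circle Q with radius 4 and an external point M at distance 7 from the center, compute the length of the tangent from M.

The tangent, radius, and line from the external point to the center form a right triangle.
The right angle is where the tangent meets the radius.
By the Pythagorean theorem: tangent² + 4² = 7²
tangent² = 49 - 16 = 33
tangent = sqrt(33)

sqrt(33)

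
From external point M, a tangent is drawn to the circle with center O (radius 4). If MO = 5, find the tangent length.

Let T be the point of tangency. Then OT ⊥ MT (radius ⊥ tangent).
In right triangle OTM: OM² = OT² + MT²
5² = 4² + MT²
MT² = 9, MT = 3

3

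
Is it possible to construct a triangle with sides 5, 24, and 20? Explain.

Check all three triangle inequalities:
5 + 24 = 29 > 20 ✓
5 + 20 = 25 > 24 ✓
24 + 20 = 44 > 5 ✓
All conditions hold, so these sides form a valid triangle.

Yes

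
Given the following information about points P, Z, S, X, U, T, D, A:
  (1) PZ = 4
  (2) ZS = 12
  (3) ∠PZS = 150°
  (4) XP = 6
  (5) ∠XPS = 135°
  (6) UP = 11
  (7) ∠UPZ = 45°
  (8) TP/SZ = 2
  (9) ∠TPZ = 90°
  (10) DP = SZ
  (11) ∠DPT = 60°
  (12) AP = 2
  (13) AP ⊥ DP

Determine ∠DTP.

From the given relations: TP = 2·SZ = 2·12 = 24; DP = SZ = 12.
Step 1: By the law of cosines on triangle TPD: TD² = 24² + 12² − 2·24·12·cos(60°) = 432, so TD = 12·√3.
Step 2: By the inverse law of cosines on triangle DTP: cos(∠DTP) = ((12·√3)² + 24² − 12²) / (2·12·√3·24) = 864/997.66 = 0.866, so ∠DTP = 30°.

Therefore, the measure of angle ∠DTP = 30°.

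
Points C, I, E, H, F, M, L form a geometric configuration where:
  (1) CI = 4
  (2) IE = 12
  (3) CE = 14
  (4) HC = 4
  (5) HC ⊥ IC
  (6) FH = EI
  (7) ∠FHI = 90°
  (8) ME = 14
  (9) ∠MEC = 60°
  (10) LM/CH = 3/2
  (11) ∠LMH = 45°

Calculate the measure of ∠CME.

Step 1: By the law of cosines on triangle MEC: MC² = 14² + 14² − 2·14·14·cos(60°) = 196, so MC = 14.
Step 2: By the inverse law of cosines on triangle CME: cos(∠CME) = (14² + 14² − 14²) / (2·14·14) = 196/392 = 0.5, so ∠CME = 60°.

Therefore, the measure of angle ∠CME = 60°.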